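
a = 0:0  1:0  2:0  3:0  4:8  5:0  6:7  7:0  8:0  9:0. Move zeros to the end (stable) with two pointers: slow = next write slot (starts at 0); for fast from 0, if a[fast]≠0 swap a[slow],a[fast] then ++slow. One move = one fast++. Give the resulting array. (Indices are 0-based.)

[8, 7, 0, 0, 0, 0, 0, 0, 0, 0]

slow=0 fast=0: a[fast]=0, fast++
slow=0 fast=1: a[fast]=0, fast++
slow=0 fast=2: a[fast]=0, fast++
slow=0 fast=3: a[fast]=0, fast++
slow=0 fast=4: a[fast]=8≠0 swap→a[0]=8, slow++,fast++
slow=1 fast=5: a[fast]=0, fast++
slow=1 fast=6: a[fast]=7≠0 swap→a[1]=7, slow++,fast++
slow=2 fast=7: a[fast]=0, fast++
slow=2 fast=8: a[fast]=0, fast++
slow=2 fast=9: a[fast]=0, fast++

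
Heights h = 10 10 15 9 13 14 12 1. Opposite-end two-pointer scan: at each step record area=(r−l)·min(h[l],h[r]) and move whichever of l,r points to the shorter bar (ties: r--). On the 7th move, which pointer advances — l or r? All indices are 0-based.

r

[0,7] min(10,1)*7=7 best=7 * → r--
[0,6] min(10,12)*6=60 best=60 * → l++
[1,6] min(10,12)*5=50 best=60 → l++
[2,6] min(15,12)*4=48 best=60 → r--
[2,5] min(15,14)*3=42 best=60 → r--
[2,4] min(15,13)*2=26 best=60 → r--
[2,3] min(15,9)*1=9 best=60 → r--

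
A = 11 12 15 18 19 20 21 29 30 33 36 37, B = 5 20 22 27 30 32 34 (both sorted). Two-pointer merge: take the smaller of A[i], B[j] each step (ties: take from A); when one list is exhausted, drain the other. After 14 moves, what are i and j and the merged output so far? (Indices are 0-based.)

i=9, j=5, merged so far=[5, 11, 12, 15, 18, 19, 20, 20, 21, 22, 27, 29, 30, 30]

i=0 j=0: A[i]=11>B[j]=5 take 5, j++
i=0 j=1: A[i]=11<=B[j]=20 take 11, i++
i=1 j=1: A[i]=12<=B[j]=20 take 12, i++
i=2 j=1: A[i]=15<=B[j]=20 take 15, i++
i=3 j=1: A[i]=18<=B[j]=20 take 18, i++
i=4 j=1: A[i]=19<=B[j]=20 take 19, i++
i=5 j=1: A[i]=20<=B[j]=20 take 20, i++
i=6 j=1: A[i]=21>B[j]=20 take 20, j++
i=6 j=2: A[i]=21<=B[j]=22 take 21, i++
i=7 j=2: A[i]=29>B[j]=22 take 22, j++
i=7 j=3: A[i]=29>B[j]=27 take 27, j++
i=7 j=4: A[i]=29<=B[j]=30 take 29, i++
i=8 j=4: A[i]=30<=B[j]=30 take 30, i++
i=9 j=4: A[i]=33>B[j]=30 take 30, j++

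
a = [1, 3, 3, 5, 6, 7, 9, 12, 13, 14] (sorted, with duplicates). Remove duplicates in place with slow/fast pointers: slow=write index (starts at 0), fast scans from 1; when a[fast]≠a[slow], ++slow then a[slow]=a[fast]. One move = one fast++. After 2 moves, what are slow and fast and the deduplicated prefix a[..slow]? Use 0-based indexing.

slow=1, fast=3, prefix=[1, 3]

slow=0 fast=1: a[fast]=3≠a[slow]=1 write a[1]=3, slow++,fast++
slow=1 fast=2: a[fast]=3=a[slow] dup, fast++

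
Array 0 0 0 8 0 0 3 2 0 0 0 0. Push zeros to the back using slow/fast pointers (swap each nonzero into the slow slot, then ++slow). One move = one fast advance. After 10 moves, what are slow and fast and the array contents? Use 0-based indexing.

(s=0,f=0) a[fast]=0 → fast++
(s=0,f=1) a[fast]=0 → fast++
(s=0,f=2) a[fast]=0 → fast++
(s=0,f=3) a[fast]=8≠0 swap→a[0]=8 → slow++,fast++
(s=1,f=4) a[fast]=0 → fast++
(s=1,f=5) a[fast]=0 → fast++
(s=1,f=6) a[fast]=3≠0 swap→a[1]=3 → slow++,fast++
(s=2,f=7) a[fast]=2≠0 swap→a[2]=2 → slow++,fast++
(s=3,f=8) a[fast]=0 → fast++
(s=3,f=9) a[fast]=0 → fast++

slow=3, fast=10, a=[8, 3, 2, 0, 0, 0, 0, 0, 0, 0, 0, 0]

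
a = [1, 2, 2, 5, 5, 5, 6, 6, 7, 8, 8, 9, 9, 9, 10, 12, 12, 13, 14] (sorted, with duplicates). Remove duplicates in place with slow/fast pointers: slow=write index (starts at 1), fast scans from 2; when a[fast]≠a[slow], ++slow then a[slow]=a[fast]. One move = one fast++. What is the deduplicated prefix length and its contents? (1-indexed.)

length 11; prefix = [1, 2, 5, 6, 7, 8, 9, 10, 12, 13, 14]

slow=1 fast=2: a[fast]=2≠a[slow]=1 write a[2]=2, slow++,fast++
slow=2 fast=3: a[fast]=2=a[slow] dup, fast++
slow=2 fast=4: a[fast]=5≠a[slow]=2 write a[3]=5, slow++,fast++
slow=3 fast=5: a[fast]=5=a[slow] dup, fast++
slow=3 fast=6: a[fast]=5=a[slow] dup, fast++
slow=3 fast=7: a[fast]=6≠a[slow]=5 write a[4]=6, slow++,fast++
slow=4 fast=8: a[fast]=6=a[slow] dup, fast++
slow=4 fast=9: a[fast]=7≠a[slow]=6 write a[5]=7, slow++,fast++
slow=5 fast=10: a[fast]=8≠a[slow]=7 write a[6]=8, slow++,fast++
slow=6 fast=11: a[fast]=8=a[slow] dup, fast++
slow=6 fast=12: a[fast]=9≠a[slow]=8 write a[7]=9, slow++,fast++
slow=7 fast=13: a[fast]=9=a[slow] dup, fast++
slow=7 fast=14: a[fast]=9=a[slow] dup, fast++
slow=7 fast=15: a[fast]=10≠a[slow]=9 write a[8]=10, slow++,fast++
slow=8 fast=16: a[fast]=12≠a[slow]=10 write a[9]=12, slow++,fast++
slow=9 fast=17: a[fast]=12=a[slow] dup, fast++
slow=9 fast=18: a[fast]=13≠a[slow]=12 write a[10]=13, slow++,fast++
slow=10 fast=19: a[fast]=14≠a[slow]=13 write a[11]=14, slow++,fast++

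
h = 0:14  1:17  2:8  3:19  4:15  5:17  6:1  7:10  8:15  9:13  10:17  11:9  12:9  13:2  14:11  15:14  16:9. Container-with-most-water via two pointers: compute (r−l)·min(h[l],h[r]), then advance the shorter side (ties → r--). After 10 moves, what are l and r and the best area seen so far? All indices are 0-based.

[0,16] min(14,9)*16=144 best=144 * → r--
[0,15] min(14,14)*15=210 best=210 * → r--
[0,14] min(14,11)*14=154 best=210 → r--
[0,13] min(14,2)*13=26 best=210 → r--
[0,12] min(14,9)*12=108 best=210 → r--
[0,11] min(14,9)*11=99 best=210 → r--
[0,10] min(14,17)*10=140 best=210 → l++
[1,10] min(17,17)*9=153 best=210 → r--
[1,9] min(17,13)*8=104 best=210 → r--
[1,8] min(17,15)*7=105 best=210 → r--

l=1, r=7, best area=210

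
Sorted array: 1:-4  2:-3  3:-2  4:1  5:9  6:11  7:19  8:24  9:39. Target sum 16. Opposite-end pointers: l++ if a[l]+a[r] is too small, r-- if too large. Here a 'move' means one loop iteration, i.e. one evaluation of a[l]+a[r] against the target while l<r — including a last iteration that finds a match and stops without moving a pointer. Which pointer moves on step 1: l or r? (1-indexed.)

l=1 r=9: -4+39=35 >16, r--

r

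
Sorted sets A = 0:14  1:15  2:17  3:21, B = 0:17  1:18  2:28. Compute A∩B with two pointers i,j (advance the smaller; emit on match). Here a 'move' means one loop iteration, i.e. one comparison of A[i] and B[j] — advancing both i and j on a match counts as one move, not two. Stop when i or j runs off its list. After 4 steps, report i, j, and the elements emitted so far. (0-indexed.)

i=3, j=2, emitted=[17]

i=0 j=0: 14<17, i++
i=1 j=0: 15<17, i++
i=2 j=0: 17==17 emit, i++,j++
i=3 j=1: 21>18, j++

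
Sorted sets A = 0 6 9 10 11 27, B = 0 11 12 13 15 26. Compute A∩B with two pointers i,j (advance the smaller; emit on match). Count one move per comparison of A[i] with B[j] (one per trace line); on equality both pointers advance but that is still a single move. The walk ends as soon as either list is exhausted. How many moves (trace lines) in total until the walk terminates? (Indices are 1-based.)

[i=1,j=1] 0==0 emit → i++,j++
[i=2,j=2] 6<11 → i++
[i=3,j=2] 9<11 → i++
[i=4,j=2] 10<11 → i++
[i=5,j=2] 11==11 emit → i++,j++
[i=6,j=3] 27>12 → j++
[i=6,j=4] 27>13 → j++
[i=6,j=5] 27>15 → j++
[i=6,j=6] 27>26 → j++

9 moves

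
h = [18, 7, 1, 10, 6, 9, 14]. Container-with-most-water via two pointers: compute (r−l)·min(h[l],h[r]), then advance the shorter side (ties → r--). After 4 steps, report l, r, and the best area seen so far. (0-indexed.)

[0,6] min(18,14)*6=84 best=84 * → r--
[0,5] min(18,9)*5=45 best=84 → r--
[0,4] min(18,6)*4=24 best=84 → r--
[0,3] min(18,10)*3=30 best=84 → r--

l=0, r=2, best area=84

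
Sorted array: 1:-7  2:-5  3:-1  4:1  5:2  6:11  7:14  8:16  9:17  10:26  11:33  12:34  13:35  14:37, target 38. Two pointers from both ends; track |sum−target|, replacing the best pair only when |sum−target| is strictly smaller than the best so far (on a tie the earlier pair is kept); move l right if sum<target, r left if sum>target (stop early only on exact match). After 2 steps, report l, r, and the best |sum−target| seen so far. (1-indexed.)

[1,14] -7+37=30 d=8 * → l++
[2,14] -5+37=32 d=6 * → l++

l=3, r=14, best |Δ|=6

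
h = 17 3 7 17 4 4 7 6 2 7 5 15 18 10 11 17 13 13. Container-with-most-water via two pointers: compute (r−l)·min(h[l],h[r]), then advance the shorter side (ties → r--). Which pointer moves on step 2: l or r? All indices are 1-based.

[1,18] min(17,13)*17=221 best=221 * → r--
[1,17] min(17,13)*16=208 best=221 → r--

r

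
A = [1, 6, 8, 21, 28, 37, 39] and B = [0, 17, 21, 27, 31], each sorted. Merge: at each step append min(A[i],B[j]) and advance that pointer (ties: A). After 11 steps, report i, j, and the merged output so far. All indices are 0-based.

i=6, j=5, merged so far=[0, 1, 6, 8, 17, 21, 21, 27, 28, 31, 37]

[i=0,j=0] A[i]=1>B[j]=0 take 0 → j++
[i=0,j=1] A[i]=1<=B[j]=17 take 1 → i++
[i=1,j=1] A[i]=6<=B[j]=17 take 6 → i++
[i=2,j=1] A[i]=8<=B[j]=17 take 8 → i++
[i=3,j=1] A[i]=21>B[j]=17 take 17 → j++
[i=3,j=2] A[i]=21<=B[j]=21 take 21 → i++
[i=4,j=2] A[i]=28>B[j]=21 take 21 → j++
[i=4,j=3] A[i]=28>B[j]=27 take 27 → j++
[i=4,j=4] A[i]=28<=B[j]=31 take 28 → i++
[i=5,j=4] A[i]=37>B[j]=31 take 31 → j++
[i=5,j=5] B done, take A[i]=37 → i++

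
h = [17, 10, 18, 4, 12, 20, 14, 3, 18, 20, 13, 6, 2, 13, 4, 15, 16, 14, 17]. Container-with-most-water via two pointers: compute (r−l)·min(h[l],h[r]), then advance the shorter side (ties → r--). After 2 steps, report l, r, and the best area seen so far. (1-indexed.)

[1,19] min(17,17)*18=306 best=306 * → r--
[1,18] min(17,14)*17=238 best=306 → r--

l=1, r=17, best area=306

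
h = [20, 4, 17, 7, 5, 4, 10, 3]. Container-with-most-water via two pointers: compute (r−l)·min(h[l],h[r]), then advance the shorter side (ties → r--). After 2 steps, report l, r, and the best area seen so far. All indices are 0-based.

l=0 r=7: min(20,3)*7=21 best=21 *, r--
l=0 r=6: min(20,10)*6=60 best=60 *, r--

l=0, r=5, best area=60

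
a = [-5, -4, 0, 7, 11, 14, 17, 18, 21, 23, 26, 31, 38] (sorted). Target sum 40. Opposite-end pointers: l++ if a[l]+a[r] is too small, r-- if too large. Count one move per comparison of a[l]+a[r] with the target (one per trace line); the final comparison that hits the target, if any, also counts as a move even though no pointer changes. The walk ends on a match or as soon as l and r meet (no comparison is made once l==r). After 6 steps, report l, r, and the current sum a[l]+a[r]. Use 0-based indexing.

l=4, r=10, sum=37

l=0 r=12: -5+38=33 <40, l++
l=1 r=12: -4+38=34 <40, l++
l=2 r=12: 0+38=38 <40, l++
l=3 r=12: 7+38=45 >40, r--
l=3 r=11: 7+31=38 <40, l++
l=4 r=11: 11+31=42 >40, r--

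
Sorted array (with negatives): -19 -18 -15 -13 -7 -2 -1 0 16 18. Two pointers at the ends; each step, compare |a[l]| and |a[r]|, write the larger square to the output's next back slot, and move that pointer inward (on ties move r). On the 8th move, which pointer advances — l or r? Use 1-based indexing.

l

[1,10] |-19|>|18| out[10]=361 → l++
[2,10] |-18|<=|18| out[9]=324 → r--
[2,9] |-18|>|16| out[8]=324 → l++
[3,9] |-15|<=|16| out[7]=256 → r--
[3,8] |-15|>|0| out[6]=225 → l++
[4,8] |-13|>|0| out[5]=169 → l++
[5,8] |-7|>|0| out[4]=49 → l++
[6,8] |-2|>|0| out[3]=4 → l++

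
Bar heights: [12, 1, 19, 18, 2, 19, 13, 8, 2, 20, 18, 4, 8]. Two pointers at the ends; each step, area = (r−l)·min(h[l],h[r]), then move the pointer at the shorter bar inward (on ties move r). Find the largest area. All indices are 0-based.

l=0 r=12: min(12,8)*12=96 best=96 *, r--
l=0 r=11: min(12,4)*11=44 best=96, r--
l=0 r=10: min(12,18)*10=120 best=120 *, l++
l=1 r=10: min(1,18)*9=9 best=120, l++
l=2 r=10: min(19,18)*8=144 best=144 *, r--
l=2 r=9: min(19,20)*7=133 best=144, l++
l=3 r=9: min(18,20)*6=108 best=144, l++
l=4 r=9: min(2,20)*5=10 best=144, l++
l=5 r=9: min(19,20)*4=76 best=144, l++
l=6 r=9: min(13,20)*3=39 best=144, l++
l=7 r=9: min(8,20)*2=16 best=144, l++
l=8 r=9: min(2,20)*1=2 best=144, l++

max area = 144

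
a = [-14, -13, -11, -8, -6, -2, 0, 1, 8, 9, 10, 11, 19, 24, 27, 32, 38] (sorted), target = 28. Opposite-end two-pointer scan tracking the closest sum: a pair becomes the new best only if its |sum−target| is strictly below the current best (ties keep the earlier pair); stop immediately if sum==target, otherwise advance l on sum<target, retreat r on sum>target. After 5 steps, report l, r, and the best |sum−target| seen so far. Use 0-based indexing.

l=4, r=15, best |Δ|=1

l=0 r=16: -14+38=24 d=4 *, l++
l=1 r=16: -13+38=25 d=3 *, l++
l=2 r=16: -11+38=27 d=1 *, l++
l=3 r=16: -8+38=30 d=2, r--
l=3 r=15: -8+32=24 d=4, l++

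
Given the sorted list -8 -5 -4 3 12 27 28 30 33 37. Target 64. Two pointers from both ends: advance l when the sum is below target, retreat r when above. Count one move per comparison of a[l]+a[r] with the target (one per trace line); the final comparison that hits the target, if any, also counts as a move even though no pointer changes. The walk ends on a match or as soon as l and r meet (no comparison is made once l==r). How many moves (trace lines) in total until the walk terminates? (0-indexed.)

l=0 r=9: -8+37=29 <64, l++
l=1 r=9: -5+37=32 <64, l++
l=2 r=9: -4+37=33 <64, l++
l=3 r=9: 3+37=40 <64, l++
l=4 r=9: 12+37=49 <64, l++
l=5 r=9: 27+37=64, found

6 moves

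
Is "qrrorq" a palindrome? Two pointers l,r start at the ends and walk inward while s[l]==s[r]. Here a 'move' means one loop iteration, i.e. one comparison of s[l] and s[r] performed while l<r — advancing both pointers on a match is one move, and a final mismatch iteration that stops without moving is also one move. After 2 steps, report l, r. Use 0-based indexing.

l=0 r=5: 'q'=='q', l++,r--
l=1 r=4: 'r'=='r', l++,r--

l=2, r=3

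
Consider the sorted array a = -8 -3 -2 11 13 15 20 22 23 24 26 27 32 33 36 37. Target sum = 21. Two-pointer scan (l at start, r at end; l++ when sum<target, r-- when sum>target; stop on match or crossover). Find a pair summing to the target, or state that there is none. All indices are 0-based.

[0,15] -8+37=29 >21 → r--
[0,14] -8+36=28 >21 → r--
[0,13] -8+33=25 >21 → r--
[0,12] -8+32=24 >21 → r--
[0,11] -8+27=19 <21 → l++
[1,11] -3+27=24 >21 → r--
[1,10] -3+26=23 >21 → r--
[1,9] -3+24=21 → found

(-3, 24)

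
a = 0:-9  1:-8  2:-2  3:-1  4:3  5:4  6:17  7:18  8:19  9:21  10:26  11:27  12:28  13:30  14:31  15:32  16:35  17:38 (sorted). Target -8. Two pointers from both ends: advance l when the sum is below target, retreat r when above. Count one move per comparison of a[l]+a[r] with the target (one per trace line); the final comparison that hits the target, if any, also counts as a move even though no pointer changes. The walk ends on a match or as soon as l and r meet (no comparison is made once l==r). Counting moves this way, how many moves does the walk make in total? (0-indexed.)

17 moves

[0,17] -9+38=29 >-8 → r--
[0,16] -9+35=26 >-8 → r--
[0,15] -9+32=23 >-8 → r--
[0,14] -9+31=22 >-8 → r--
[0,13] -9+30=21 >-8 → r--
[0,12] -9+28=19 >-8 → r--
[0,11] -9+27=18 >-8 → r--
[0,10] -9+26=17 >-8 → r--
[0,9] -9+21=12 >-8 → r--
[0,8] -9+19=10 >-8 → r--
[0,7] -9+18=9 >-8 → r--
[0,6] -9+17=8 >-8 → r--
[0,5] -9+4=-5 >-8 → r--
[0,4] -9+3=-6 >-8 → r--
[0,3] -9+-1=-10 <-8 → l++
[1,3] -8+-1=-9 <-8 → l++
[2,3] -2+-1=-3 >-8 → r--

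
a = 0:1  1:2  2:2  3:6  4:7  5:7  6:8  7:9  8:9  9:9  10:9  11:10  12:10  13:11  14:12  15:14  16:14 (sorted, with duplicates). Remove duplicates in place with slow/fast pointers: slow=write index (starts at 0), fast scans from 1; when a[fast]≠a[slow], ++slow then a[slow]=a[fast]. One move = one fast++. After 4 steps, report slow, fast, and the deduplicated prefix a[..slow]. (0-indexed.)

slow=3, fast=5, prefix=[1, 2, 6, 7]

(s=0,f=1) a[fast]=2≠a[slow]=1 write a[1]=2 → slow++,fast++
(s=1,f=2) a[fast]=2=a[slow] dup → fast++
(s=1,f=3) a[fast]=6≠a[slow]=2 write a[2]=6 → slow++,fast++
(s=2,f=4) a[fast]=7≠a[slow]=6 write a[3]=7 → slow++,fast++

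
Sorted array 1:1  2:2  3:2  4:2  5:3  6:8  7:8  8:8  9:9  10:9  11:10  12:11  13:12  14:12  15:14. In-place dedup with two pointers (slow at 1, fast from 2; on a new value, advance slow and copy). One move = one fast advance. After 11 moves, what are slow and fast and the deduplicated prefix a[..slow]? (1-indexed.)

(s=1,f=2) a[fast]=2≠a[slow]=1 write a[2]=2 → slow++,fast++
(s=2,f=3) a[fast]=2=a[slow] dup → fast++
(s=2,f=4) a[fast]=2=a[slow] dup → fast++
(s=2,f=5) a[fast]=3≠a[slow]=2 write a[3]=3 → slow++,fast++
(s=3,f=6) a[fast]=8≠a[slow]=3 write a[4]=8 → slow++,fast++
(s=4,f=7) a[fast]=8=a[slow] dup → fast++
(s=4,f=8) a[fast]=8=a[slow] dup → fast++
(s=4,f=9) a[fast]=9≠a[slow]=8 write a[5]=9 → slow++,fast++
(s=5,f=10) a[fast]=9=a[slow] dup → fast++
(s=5,f=11) a[fast]=10≠a[slow]=9 write a[6]=10 → slow++,fast++
(s=6,f=12) a[fast]=11≠a[slow]=10 write a[7]=11 → slow++,fast++

slow=7, fast=13, prefix=[1, 2, 3, 8, 9, 10, 11]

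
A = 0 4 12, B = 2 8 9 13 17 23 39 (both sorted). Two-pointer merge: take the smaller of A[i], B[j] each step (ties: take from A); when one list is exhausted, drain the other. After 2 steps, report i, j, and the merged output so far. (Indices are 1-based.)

i=2, j=2, merged so far=[0, 2]

i=1 j=1: A[i]=0<=B[j]=2 take 0, i++
i=2 j=1: A[i]=4>B[j]=2 take 2, j++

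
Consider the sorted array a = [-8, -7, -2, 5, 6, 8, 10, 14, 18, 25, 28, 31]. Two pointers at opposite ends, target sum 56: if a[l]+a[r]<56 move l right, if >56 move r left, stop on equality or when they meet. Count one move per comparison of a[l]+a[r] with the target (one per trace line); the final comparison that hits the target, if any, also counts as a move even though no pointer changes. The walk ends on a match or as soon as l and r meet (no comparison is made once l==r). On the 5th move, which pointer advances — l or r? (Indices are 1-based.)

l

[1,12] -8+31=23 <56 → l++
[2,12] -7+31=24 <56 → l++
[3,12] -2+31=29 <56 → l++
[4,12] 5+31=36 <56 → l++
[5,12] 6+31=37 <56 → l++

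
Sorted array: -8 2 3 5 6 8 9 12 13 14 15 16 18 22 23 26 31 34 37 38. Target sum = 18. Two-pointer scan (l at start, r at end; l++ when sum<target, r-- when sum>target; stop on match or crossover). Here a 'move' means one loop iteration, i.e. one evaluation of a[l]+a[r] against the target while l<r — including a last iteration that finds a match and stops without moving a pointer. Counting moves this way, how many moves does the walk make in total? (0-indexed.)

5 moves

[0,19] -8+38=30 >18 → r--
[0,18] -8+37=29 >18 → r--
[0,17] -8+34=26 >18 → r--
[0,16] -8+31=23 >18 → r--
[0,15] -8+26=18 → found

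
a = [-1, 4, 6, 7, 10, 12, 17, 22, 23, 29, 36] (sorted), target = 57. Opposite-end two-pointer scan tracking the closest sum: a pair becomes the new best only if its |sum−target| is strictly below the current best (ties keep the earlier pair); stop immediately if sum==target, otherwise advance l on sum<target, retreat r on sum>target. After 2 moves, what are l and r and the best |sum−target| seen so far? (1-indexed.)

[1,11] -1+36=35 d=22 * → l++
[2,11] 4+36=40 d=17 * → l++

l=3, r=11, best |Δ|=17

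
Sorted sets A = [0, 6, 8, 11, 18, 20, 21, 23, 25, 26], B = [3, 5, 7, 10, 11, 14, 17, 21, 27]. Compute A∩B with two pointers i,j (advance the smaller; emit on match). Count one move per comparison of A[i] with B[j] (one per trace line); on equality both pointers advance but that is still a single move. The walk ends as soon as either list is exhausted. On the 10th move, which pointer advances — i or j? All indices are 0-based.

j

[i=0,j=0] 0<3 → i++
[i=1,j=0] 6>3 → j++
[i=1,j=1] 6>5 → j++
[i=1,j=2] 6<7 → i++
[i=2,j=2] 8>7 → j++
[i=2,j=3] 8<10 → i++
[i=3,j=3] 11>10 → j++
[i=3,j=4] 11==11 emit → i++,j++
[i=4,j=5] 18>14 → j++
[i=4,j=6] 18>17 → j++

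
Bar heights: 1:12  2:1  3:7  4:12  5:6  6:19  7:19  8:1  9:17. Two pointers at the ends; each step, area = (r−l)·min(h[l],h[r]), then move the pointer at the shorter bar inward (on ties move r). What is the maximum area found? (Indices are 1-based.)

max area = 96

l=1 r=9: min(12,17)*8=96 best=96 *, l++
l=2 r=9: min(1,17)*7=7 best=96, l++
l=3 r=9: min(7,17)*6=42 best=96, l++
l=4 r=9: min(12,17)*5=60 best=96, l++
l=5 r=9: min(6,17)*4=24 best=96, l++
l=6 r=9: min(19,17)*3=51 best=96, r--
l=6 r=8: min(19,1)*2=2 best=96, r--
l=6 r=7: min(19,19)*1=19 best=96, r--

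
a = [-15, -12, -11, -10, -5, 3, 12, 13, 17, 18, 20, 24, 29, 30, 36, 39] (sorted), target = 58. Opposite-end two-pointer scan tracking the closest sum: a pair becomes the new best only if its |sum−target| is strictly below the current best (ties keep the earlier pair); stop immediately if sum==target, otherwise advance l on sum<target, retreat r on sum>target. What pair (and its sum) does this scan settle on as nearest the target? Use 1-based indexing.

pair (18, 39) with sum 57 (|Δ|=1)

l=1 r=16: -15+39=24 d=34 *, l++
l=2 r=16: -12+39=27 d=31 *, l++
l=3 r=16: -11+39=28 d=30 *, l++
l=4 r=16: -10+39=29 d=29 *, l++
l=5 r=16: -5+39=34 d=24 *, l++
l=6 r=16: 3+39=42 d=16 *, l++
l=7 r=16: 12+39=51 d=7 *, l++
l=8 r=16: 13+39=52 d=6 *, l++
l=9 r=16: 17+39=56 d=2 *, l++
l=10 r=16: 18+39=57 d=1 *, l++
l=11 r=16: 20+39=59 d=1, r--
l=11 r=15: 20+36=56 d=2, l++
l=12 r=15: 24+36=60 d=2, r--
l=12 r=14: 24+30=54 d=4, l++
l=13 r=14: 29+30=59 d=1, r--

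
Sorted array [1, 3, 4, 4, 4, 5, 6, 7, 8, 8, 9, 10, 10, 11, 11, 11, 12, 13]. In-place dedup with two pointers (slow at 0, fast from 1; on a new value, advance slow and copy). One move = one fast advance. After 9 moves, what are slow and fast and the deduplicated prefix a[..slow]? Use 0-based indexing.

(s=0,f=1) a[fast]=3≠a[slow]=1 write a[1]=3 → slow++,fast++
(s=1,f=2) a[fast]=4≠a[slow]=3 write a[2]=4 → slow++,fast++
(s=2,f=3) a[fast]=4=a[slow] dup → fast++
(s=2,f=4) a[fast]=4=a[slow] dup → fast++
(s=2,f=5) a[fast]=5≠a[slow]=4 write a[3]=5 → slow++,fast++
(s=3,f=6) a[fast]=6≠a[slow]=5 write a[4]=6 → slow++,fast++
(s=4,f=7) a[fast]=7≠a[slow]=6 write a[5]=7 → slow++,fast++
(s=5,f=8) a[fast]=8≠a[slow]=7 write a[6]=8 → slow++,fast++
(s=6,f=9) a[fast]=8=a[slow] dup → fast++

slow=6, fast=10, prefix=[1, 3, 4, 5, 6, 7, 8]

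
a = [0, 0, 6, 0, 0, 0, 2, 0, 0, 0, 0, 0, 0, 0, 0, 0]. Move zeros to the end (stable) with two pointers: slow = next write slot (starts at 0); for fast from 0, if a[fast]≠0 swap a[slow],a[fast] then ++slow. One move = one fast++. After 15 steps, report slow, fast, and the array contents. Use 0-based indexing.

(s=0,f=0) a[fast]=0 → fast++
(s=0,f=1) a[fast]=0 → fast++
(s=0,f=2) a[fast]=6≠0 swap→a[0]=6 → slow++,fast++
(s=1,f=3) a[fast]=0 → fast++
(s=1,f=4) a[fast]=0 → fast++
(s=1,f=5) a[fast]=0 → fast++
(s=1,f=6) a[fast]=2≠0 swap→a[1]=2 → slow++,fast++
(s=2,f=7) a[fast]=0 → fast++
(s=2,f=8) a[fast]=0 → fast++
(s=2,f=9) a[fast]=0 → fast++
(s=2,f=10) a[fast]=0 → fast++
(s=2,f=11) a[fast]=0 → fast++
(s=2,f=12) a[fast]=0 → fast++
(s=2,f=13) a[fast]=0 → fast++
(s=2,f=14) a[fast]=0 → fast++

slow=2, fast=15, a=[6, 2, 0, 0, 0, 0, 0, 0, 0, 0, 0, 0, 0, 0, 0, 0]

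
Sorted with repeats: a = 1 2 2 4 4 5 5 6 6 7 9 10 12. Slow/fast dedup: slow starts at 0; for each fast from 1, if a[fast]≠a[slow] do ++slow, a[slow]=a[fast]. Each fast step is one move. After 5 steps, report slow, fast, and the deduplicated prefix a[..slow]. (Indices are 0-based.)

slow=0 fast=1: a[fast]=2≠a[slow]=1 write a[1]=2, slow++,fast++
slow=1 fast=2: a[fast]=2=a[slow] dup, fast++
slow=1 fast=3: a[fast]=4≠a[slow]=2 write a[2]=4, slow++,fast++
slow=2 fast=4: a[fast]=4=a[slow] dup, fast++
slow=2 fast=5: a[fast]=5≠a[slow]=4 write a[3]=5, slow++,fast++

slow=3, fast=6, prefix=[1, 2, 4, 5]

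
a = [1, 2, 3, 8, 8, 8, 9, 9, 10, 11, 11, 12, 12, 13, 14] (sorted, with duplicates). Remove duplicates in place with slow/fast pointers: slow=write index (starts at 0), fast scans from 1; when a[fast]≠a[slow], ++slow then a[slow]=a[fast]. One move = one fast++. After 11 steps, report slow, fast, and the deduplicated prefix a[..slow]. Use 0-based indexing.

slow=7, fast=12, prefix=[1, 2, 3, 8, 9, 10, 11, 12]

slow=0 fast=1: a[fast]=2≠a[slow]=1 write a[1]=2, slow++,fast++
slow=1 fast=2: a[fast]=3≠a[slow]=2 write a[2]=3, slow++,fast++
slow=2 fast=3: a[fast]=8≠a[slow]=3 write a[3]=8, slow++,fast++
slow=3 fast=4: a[fast]=8=a[slow] dup, fast++
slow=3 fast=5: a[fast]=8=a[slow] dup, fast++
slow=3 fast=6: a[fast]=9≠a[slow]=8 write a[4]=9, slow++,fast++
slow=4 fast=7: a[fast]=9=a[slow] dup, fast++
slow=4 fast=8: a[fast]=10≠a[slow]=9 write a[5]=10, slow++,fast++
slow=5 fast=9: a[fast]=11≠a[slow]=10 write a[6]=11, slow++,fast++
slow=6 fast=10: a[fast]=11=a[slow] dup, fast++
slow=6 fast=11: a[fast]=12≠a[slow]=11 write a[7]=12, slow++,fast++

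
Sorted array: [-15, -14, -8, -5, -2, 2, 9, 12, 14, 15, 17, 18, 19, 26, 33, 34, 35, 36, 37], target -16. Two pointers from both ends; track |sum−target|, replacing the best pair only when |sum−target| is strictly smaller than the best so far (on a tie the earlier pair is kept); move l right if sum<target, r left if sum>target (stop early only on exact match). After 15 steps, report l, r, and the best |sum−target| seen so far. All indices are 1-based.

l=2, r=5, best |Δ|=1

l=1 r=19: -15+37=22 d=38 *, r--
l=1 r=18: -15+36=21 d=37 *, r--
l=1 r=17: -15+35=20 d=36 *, r--
l=1 r=16: -15+34=19 d=35 *, r--
l=1 r=15: -15+33=18 d=34 *, r--
l=1 r=14: -15+26=11 d=27 *, r--
l=1 r=13: -15+19=4 d=20 *, r--
l=1 r=12: -15+18=3 d=19 *, r--
l=1 r=11: -15+17=2 d=18 *, r--
l=1 r=10: -15+15=0 d=16 *, r--
l=1 r=9: -15+14=-1 d=15 *, r--
l=1 r=8: -15+12=-3 d=13 *, r--
l=1 r=7: -15+9=-6 d=10 *, r--
l=1 r=6: -15+2=-13 d=3 *, r--
l=1 r=5: -15+-2=-17 d=1 *, l++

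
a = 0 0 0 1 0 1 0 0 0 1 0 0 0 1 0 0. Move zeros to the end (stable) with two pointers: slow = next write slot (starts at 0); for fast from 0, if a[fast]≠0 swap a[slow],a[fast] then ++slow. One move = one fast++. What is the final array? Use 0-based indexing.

(s=0,f=0) a[fast]=0 → fast++
(s=0,f=1) a[fast]=0 → fast++
(s=0,f=2) a[fast]=0 → fast++
(s=0,f=3) a[fast]=1≠0 swap→a[0]=1 → slow++,fast++
(s=1,f=4) a[fast]=0 → fast++
(s=1,f=5) a[fast]=1≠0 swap→a[1]=1 → slow++,fast++
(s=2,f=6) a[fast]=0 → fast++
(s=2,f=7) a[fast]=0 → fast++
(s=2,f=8) a[fast]=0 → fast++
(s=2,f=9) a[fast]=1≠0 swap→a[2]=1 → slow++,fast++
(s=3,f=10) a[fast]=0 → fast++
(s=3,f=11) a[fast]=0 → fast++
(s=3,f=12) a[fast]=0 → fast++
(s=3,f=13) a[fast]=1≠0 swap→a[3]=1 → slow++,fast++
(s=4,f=14) a[fast]=0 → fast++
(s=4,f=15) a[fast]=0 → fast++

[1, 1, 1, 1, 0, 0, 0, 0, 0, 0, 0, 0, 0, 0, 0, 0]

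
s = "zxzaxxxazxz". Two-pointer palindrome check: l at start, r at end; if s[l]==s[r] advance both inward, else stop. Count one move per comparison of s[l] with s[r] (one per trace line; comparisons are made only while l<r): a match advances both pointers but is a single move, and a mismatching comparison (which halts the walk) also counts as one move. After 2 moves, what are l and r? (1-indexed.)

l=1 r=11: 'z'=='z', l++,r--
l=2 r=10: 'x'=='x', l++,r--

l=3, r=9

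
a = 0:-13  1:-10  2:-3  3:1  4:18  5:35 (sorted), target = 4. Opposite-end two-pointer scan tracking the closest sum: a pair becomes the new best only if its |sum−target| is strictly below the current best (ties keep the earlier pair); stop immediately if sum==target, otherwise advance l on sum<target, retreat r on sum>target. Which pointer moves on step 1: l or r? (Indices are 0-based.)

l=0 r=5: -13+35=22 d=18 *, r--

r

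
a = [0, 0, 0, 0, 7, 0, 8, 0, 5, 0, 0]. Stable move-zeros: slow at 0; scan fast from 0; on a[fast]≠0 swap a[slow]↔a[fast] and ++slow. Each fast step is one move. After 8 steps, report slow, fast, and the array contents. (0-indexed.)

(s=0,f=0) a[fast]=0 → fast++
(s=0,f=1) a[fast]=0 → fast++
(s=0,f=2) a[fast]=0 → fast++
(s=0,f=3) a[fast]=0 → fast++
(s=0,f=4) a[fast]=7≠0 swap→a[0]=7 → slow++,fast++
(s=1,f=5) a[fast]=0 → fast++
(s=1,f=6) a[fast]=8≠0 swap→a[1]=8 → slow++,fast++
(s=2,f=7) a[fast]=0 → fast++

slow=2, fast=8, a=[7, 8, 0, 0, 0, 0, 0, 0, 5, 0, 0]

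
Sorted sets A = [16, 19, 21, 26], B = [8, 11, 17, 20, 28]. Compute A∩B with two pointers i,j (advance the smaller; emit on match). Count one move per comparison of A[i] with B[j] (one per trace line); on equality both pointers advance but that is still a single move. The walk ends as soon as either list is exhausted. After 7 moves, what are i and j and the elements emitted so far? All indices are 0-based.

i=3, j=4, emitted=[]

i=0 j=0: 16>8, j++
i=0 j=1: 16>11, j++
i=0 j=2: 16<17, i++
i=1 j=2: 19>17, j++
i=1 j=3: 19<20, i++
i=2 j=3: 21>20, j++
i=2 j=4: 21<28, i++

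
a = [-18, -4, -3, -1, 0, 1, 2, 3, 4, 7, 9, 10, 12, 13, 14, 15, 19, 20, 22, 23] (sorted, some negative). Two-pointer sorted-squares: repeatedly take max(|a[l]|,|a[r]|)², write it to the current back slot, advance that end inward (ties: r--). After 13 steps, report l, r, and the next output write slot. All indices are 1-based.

l=2, r=8, next write slot=7

[1,20] |-18|<=|23| out[20]=529 → r--
[1,19] |-18|<=|22| out[19]=484 → r--
[1,18] |-18|<=|20| out[18]=400 → r--
[1,17] |-18|<=|19| out[17]=361 → r--
[1,16] |-18|>|15| out[16]=324 → l++
[2,16] |-4|<=|15| out[15]=225 → r--
[2,15] |-4|<=|14| out[14]=196 → r--
[2,14] |-4|<=|13| out[13]=169 → r--
[2,13] |-4|<=|12| out[12]=144 → r--
[2,12] |-4|<=|10| out[11]=100 → r--
[2,11] |-4|<=|9| out[10]=81 → r--
[2,10] |-4|<=|7| out[9]=49 → r--
[2,9] |-4|<=|4| out[8]=16 → r--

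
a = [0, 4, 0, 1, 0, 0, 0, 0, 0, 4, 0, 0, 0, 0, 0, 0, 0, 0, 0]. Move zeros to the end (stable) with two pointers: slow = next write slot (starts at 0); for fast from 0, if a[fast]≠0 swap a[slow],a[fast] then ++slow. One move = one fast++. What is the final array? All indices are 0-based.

(s=0,f=0) a[fast]=0 → fast++
(s=0,f=1) a[fast]=4≠0 swap→a[0]=4 → slow++,fast++
(s=1,f=2) a[fast]=0 → fast++
(s=1,f=3) a[fast]=1≠0 swap→a[1]=1 → slow++,fast++
(s=2,f=4) a[fast]=0 → fast++
(s=2,f=5) a[fast]=0 → fast++
(s=2,f=6) a[fast]=0 → fast++
(s=2,f=7) a[fast]=0 → fast++
(s=2,f=8) a[fast]=0 → fast++
(s=2,f=9) a[fast]=4≠0 swap→a[2]=4 → slow++,fast++
(s=3,f=10) a[fast]=0 → fast++
(s=3,f=11) a[fast]=0 → fast++
(s=3,f=12) a[fast]=0 → fast++
(s=3,f=13) a[fast]=0 → fast++
(s=3,f=14) a[fast]=0 → fast++
(s=3,f=15) a[fast]=0 → fast++
(s=3,f=16) a[fast]=0 → fast++
(s=3,f=17) a[fast]=0 → fast++
(s=3,f=18) a[fast]=0 → fast++

[4, 1, 4, 0, 0, 0, 0, 0, 0, 0, 0, 0, 0, 0, 0, 0, 0, 0, 0]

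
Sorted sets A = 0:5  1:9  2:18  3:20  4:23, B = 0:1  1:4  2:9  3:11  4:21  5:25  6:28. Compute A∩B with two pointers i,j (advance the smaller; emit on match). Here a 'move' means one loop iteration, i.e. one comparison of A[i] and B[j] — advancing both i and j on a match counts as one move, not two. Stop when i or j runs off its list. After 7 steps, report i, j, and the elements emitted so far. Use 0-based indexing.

i=4, j=4, emitted=[9]

i=0 j=0: 5>1, j++
i=0 j=1: 5>4, j++
i=0 j=2: 5<9, i++
i=1 j=2: 9==9 emit, i++,j++
i=2 j=3: 18>11, j++
i=2 j=4: 18<21, i++
i=3 j=4: 20<21, i++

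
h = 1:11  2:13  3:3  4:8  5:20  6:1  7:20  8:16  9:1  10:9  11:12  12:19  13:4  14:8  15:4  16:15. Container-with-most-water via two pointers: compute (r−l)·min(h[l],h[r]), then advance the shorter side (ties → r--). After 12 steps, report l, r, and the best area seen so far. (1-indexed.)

l=1 r=16: min(11,15)*15=165 best=165 *, l++
l=2 r=16: min(13,15)*14=182 best=182 *, l++
l=3 r=16: min(3,15)*13=39 best=182, l++
l=4 r=16: min(8,15)*12=96 best=182, l++
l=5 r=16: min(20,15)*11=165 best=182, r--
l=5 r=15: min(20,4)*10=40 best=182, r--
l=5 r=14: min(20,8)*9=72 best=182, r--
l=5 r=13: min(20,4)*8=32 best=182, r--
l=5 r=12: min(20,19)*7=133 best=182, r--
l=5 r=11: min(20,12)*6=72 best=182, r--
l=5 r=10: min(20,9)*5=45 best=182, r--
l=5 r=9: min(20,1)*4=4 best=182, r--

l=5, r=8, best area=182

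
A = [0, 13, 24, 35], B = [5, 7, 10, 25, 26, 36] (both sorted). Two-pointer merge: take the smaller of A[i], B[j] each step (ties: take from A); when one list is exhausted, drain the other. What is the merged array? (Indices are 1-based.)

i=1 j=1: A[i]=0<=B[j]=5 take 0, i++
i=2 j=1: A[i]=13>B[j]=5 take 5, j++
i=2 j=2: A[i]=13>B[j]=7 take 7, j++
i=2 j=3: A[i]=13>B[j]=10 take 10, j++
i=2 j=4: A[i]=13<=B[j]=25 take 13, i++
i=3 j=4: A[i]=24<=B[j]=25 take 24, i++
i=4 j=4: A[i]=35>B[j]=25 take 25, j++
i=4 j=5: A[i]=35>B[j]=26 take 26, j++
i=4 j=6: A[i]=35<=B[j]=36 take 35, i++
i=5 j=6: A done, take B[j]=36, j++

[0, 5, 7, 10, 13, 24, 25, 26, 35, 36]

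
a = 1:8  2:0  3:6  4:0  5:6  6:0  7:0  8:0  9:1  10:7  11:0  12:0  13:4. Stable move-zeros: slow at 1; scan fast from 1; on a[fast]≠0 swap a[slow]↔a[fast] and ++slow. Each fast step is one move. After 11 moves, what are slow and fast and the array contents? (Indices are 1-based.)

(s=1,f=1) a[fast]=8≠0 swap→a[1]=8 → slow++,fast++
(s=2,f=2) a[fast]=0 → fast++
(s=2,f=3) a[fast]=6≠0 swap→a[2]=6 → slow++,fast++
(s=3,f=4) a[fast]=0 → fast++
(s=3,f=5) a[fast]=6≠0 swap→a[3]=6 → slow++,fast++
(s=4,f=6) a[fast]=0 → fast++
(s=4,f=7) a[fast]=0 → fast++
(s=4,f=8) a[fast]=0 → fast++
(s=4,f=9) a[fast]=1≠0 swap→a[4]=1 → slow++,fast++
(s=5,f=10) a[fast]=7≠0 swap→a[5]=7 → slow++,fast++
(s=6,f=11) a[fast]=0 → fast++

slow=6, fast=12, a=[8, 6, 6, 1, 7, 0, 0, 0, 0, 0, 0, 0, 4]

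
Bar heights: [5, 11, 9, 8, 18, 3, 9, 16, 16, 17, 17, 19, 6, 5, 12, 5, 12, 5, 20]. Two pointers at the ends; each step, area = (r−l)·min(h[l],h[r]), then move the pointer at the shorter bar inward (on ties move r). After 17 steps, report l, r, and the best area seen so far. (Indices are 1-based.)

l=1 r=19: min(5,20)*18=90 best=90 *, l++
l=2 r=19: min(11,20)*17=187 best=187 *, l++
l=3 r=19: min(9,20)*16=144 best=187, l++
l=4 r=19: min(8,20)*15=120 best=187, l++
l=5 r=19: min(18,20)*14=252 best=252 *, l++
l=6 r=19: min(3,20)*13=39 best=252, l++
l=7 r=19: min(9,20)*12=108 best=252, l++
l=8 r=19: min(16,20)*11=176 best=252, l++
l=9 r=19: min(16,20)*10=160 best=252, l++
l=10 r=19: min(17,20)*9=153 best=252, l++
l=11 r=19: min(17,20)*8=136 best=252, l++
l=12 r=19: min(19,20)*7=133 best=252, l++
l=13 r=19: min(6,20)*6=36 best=252, l++
l=14 r=19: min(5,20)*5=25 best=252, l++
l=15 r=19: min(12,20)*4=48 best=252, l++
l=16 r=19: min(5,20)*3=15 best=252, l++
l=17 r=19: min(12,20)*2=24 best=252, l++

l=18, r=19, best area=252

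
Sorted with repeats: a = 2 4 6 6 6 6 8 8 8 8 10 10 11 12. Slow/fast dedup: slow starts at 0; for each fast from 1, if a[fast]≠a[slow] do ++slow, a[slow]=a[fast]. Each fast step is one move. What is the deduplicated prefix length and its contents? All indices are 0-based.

length 7; prefix = [2, 4, 6, 8, 10, 11, 12]

(s=0,f=1) a[fast]=4≠a[slow]=2 write a[1]=4 → slow++,fast++
(s=1,f=2) a[fast]=6≠a[slow]=4 write a[2]=6 → slow++,fast++
(s=2,f=3) a[fast]=6=a[slow] dup → fast++
(s=2,f=4) a[fast]=6=a[slow] dup → fast++
(s=2,f=5) a[fast]=6=a[slow] dup → fast++
(s=2,f=6) a[fast]=8≠a[slow]=6 write a[3]=8 → slow++,fast++
(s=3,f=7) a[fast]=8=a[slow] dup → fast++
(s=3,f=8) a[fast]=8=a[slow] dup → fast++
(s=3,f=9) a[fast]=8=a[slow] dup → fast++
(s=3,f=10) a[fast]=10≠a[slow]=8 write a[4]=10 → slow++,fast++
(s=4,f=11) a[fast]=10=a[slow] dup → fast++
(s=4,f=12) a[fast]=11≠a[slow]=10 write a[5]=11 → slow++,fast++
(s=5,f=13) a[fast]=12≠a[slow]=11 write a[6]=12 → slow++,fast++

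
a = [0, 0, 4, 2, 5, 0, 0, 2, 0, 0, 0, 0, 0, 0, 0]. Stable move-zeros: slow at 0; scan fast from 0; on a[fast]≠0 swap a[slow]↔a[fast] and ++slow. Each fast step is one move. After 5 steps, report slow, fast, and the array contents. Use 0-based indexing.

(s=0,f=0) a[fast]=0 → fast++
(s=0,f=1) a[fast]=0 → fast++
(s=0,f=2) a[fast]=4≠0 swap→a[0]=4 → slow++,fast++
(s=1,f=3) a[fast]=2≠0 swap→a[1]=2 → slow++,fast++
(s=2,f=4) a[fast]=5≠0 swap→a[2]=5 → slow++,fast++

slow=3, fast=5, a=[4, 2, 5, 0, 0, 0, 0, 2, 0, 0, 0, 0, 0, 0, 0]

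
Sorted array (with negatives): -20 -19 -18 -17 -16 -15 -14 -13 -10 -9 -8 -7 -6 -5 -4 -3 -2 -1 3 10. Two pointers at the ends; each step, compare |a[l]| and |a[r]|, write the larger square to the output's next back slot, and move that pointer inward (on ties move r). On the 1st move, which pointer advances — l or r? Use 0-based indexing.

l

l=0 r=19: |-20|>|10| out[19]=400, l++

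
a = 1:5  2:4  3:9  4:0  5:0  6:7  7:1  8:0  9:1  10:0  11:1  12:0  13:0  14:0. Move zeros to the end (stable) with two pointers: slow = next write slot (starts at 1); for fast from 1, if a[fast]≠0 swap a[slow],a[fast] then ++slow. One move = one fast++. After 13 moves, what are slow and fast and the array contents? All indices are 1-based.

slow=1 fast=1: a[fast]=5≠0 swap→a[1]=5, slow++,fast++
slow=2 fast=2: a[fast]=4≠0 swap→a[2]=4, slow++,fast++
slow=3 fast=3: a[fast]=9≠0 swap→a[3]=9, slow++,fast++
slow=4 fast=4: a[fast]=0, fast++
slow=4 fast=5: a[fast]=0, fast++
slow=4 fast=6: a[fast]=7≠0 swap→a[4]=7, slow++,fast++
slow=5 fast=7: a[fast]=1≠0 swap→a[5]=1, slow++,fast++
slow=6 fast=8: a[fast]=0, fast++
slow=6 fast=9: a[fast]=1≠0 swap→a[6]=1, slow++,fast++
slow=7 fast=10: a[fast]=0, fast++
slow=7 fast=11: a[fast]=1≠0 swap→a[7]=1, slow++,fast++
slow=8 fast=12: a[fast]=0, fast++
slow=8 fast=13: a[fast]=0, fast++

slow=8, fast=14, a=[5, 4, 9, 7, 1, 1, 1, 0, 0, 0, 0, 0, 0, 0]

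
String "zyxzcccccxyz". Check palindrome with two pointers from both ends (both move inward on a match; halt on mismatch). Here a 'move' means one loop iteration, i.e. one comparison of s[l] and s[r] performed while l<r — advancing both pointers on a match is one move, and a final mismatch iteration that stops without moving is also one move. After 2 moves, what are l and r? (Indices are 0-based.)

[0,11] 'z'=='z' → l++,r--
[1,10] 'y'=='y' → l++,r--

l=2, r=9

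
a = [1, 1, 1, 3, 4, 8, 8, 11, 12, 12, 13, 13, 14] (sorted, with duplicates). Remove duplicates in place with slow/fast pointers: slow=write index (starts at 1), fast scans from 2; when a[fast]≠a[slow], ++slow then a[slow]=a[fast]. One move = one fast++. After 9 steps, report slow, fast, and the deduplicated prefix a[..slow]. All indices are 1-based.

slow=6, fast=11, prefix=[1, 3, 4, 8, 11, 12]

(s=1,f=2) a[fast]=1=a[slow] dup → fast++
(s=1,f=3) a[fast]=1=a[slow] dup → fast++
(s=1,f=4) a[fast]=3≠a[slow]=1 write a[2]=3 → slow++,fast++
(s=2,f=5) a[fast]=4≠a[slow]=3 write a[3]=4 → slow++,fast++
(s=3,f=6) a[fast]=8≠a[slow]=4 write a[4]=8 → slow++,fast++
(s=4,f=7) a[fast]=8=a[slow] dup → fast++
(s=4,f=8) a[fast]=11≠a[slow]=8 write a[5]=11 → slow++,fast++
(s=5,f=9) a[fast]=12≠a[slow]=11 write a[6]=12 → slow++,fast++
(s=6,f=10) a[fast]=12=a[slow] dup → fast++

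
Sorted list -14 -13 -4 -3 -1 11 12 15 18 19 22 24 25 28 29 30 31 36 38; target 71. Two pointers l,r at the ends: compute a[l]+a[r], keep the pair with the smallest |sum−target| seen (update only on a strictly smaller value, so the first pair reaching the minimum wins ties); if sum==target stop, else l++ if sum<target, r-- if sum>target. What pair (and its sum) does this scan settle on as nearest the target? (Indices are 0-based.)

pair (31, 38) with sum 69 (|Δ|=2)

[0,18] -14+38=24 d=47 * → l++
[1,18] -13+38=25 d=46 * → l++
[2,18] -4+38=34 d=37 * → l++
[3,18] -3+38=35 d=36 * → l++
[4,18] -1+38=37 d=34 * → l++
[5,18] 11+38=49 d=22 * → l++
[6,18] 12+38=50 d=21 * → l++
[7,18] 15+38=53 d=18 * → l++
[8,18] 18+38=56 d=15 * → l++
[9,18] 19+38=57 d=14 * → l++
[10,18] 22+38=60 d=11 * → l++
[11,18] 24+38=62 d=9 * → l++
[12,18] 25+38=63 d=8 * → l++
[13,18] 28+38=66 d=5 * → l++
[14,18] 29+38=67 d=4 * → l++
[15,18] 30+38=68 d=3 * → l++
[16,18] 31+38=69 d=2 * → l++
[17,18] 36+38=74 d=3 → r--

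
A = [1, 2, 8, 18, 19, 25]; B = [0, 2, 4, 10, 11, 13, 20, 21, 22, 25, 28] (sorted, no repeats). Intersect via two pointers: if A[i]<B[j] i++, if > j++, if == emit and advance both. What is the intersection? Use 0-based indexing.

i=0 j=0: 1>0, j++
i=0 j=1: 1<2, i++
i=1 j=1: 2==2 emit, i++,j++
i=2 j=2: 8>4, j++
i=2 j=3: 8<10, i++
i=3 j=3: 18>10, j++
i=3 j=4: 18>11, j++
i=3 j=5: 18>13, j++
i=3 j=6: 18<20, i++
i=4 j=6: 19<20, i++
i=5 j=6: 25>20, j++
i=5 j=7: 25>21, j++
i=5 j=8: 25>22, j++
i=5 j=9: 25==25 emit, i++,j++

intersection = [2, 25]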